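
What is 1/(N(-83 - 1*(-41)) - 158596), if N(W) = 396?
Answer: -1/158200 ≈ -6.3211e-6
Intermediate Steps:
1/(N(-83 - 1*(-41)) - 158596) = 1/(396 - 158596) = 1/(-158200) = -1/158200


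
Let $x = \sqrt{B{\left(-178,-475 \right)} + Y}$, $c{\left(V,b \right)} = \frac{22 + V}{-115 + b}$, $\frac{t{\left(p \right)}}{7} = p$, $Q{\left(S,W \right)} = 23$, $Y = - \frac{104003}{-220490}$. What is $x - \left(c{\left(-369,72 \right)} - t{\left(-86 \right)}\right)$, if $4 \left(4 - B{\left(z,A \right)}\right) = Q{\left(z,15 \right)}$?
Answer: $- \frac{26233}{43} + \frac{i \sqrt{62146098705}}{220490} \approx -610.07 + 1.1306 i$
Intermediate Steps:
$Y = \frac{104003}{220490}$ ($Y = \left(-104003\right) \left(- \frac{1}{220490}\right) = \frac{104003}{220490} \approx 0.47169$)
$B{\left(z,A \right)} = - \frac{7}{4}$ ($B{\left(z,A \right)} = 4 - \frac{23}{4} = - \frac{7}{4}$)
$t{\left(p \right)} = 7 p$
$c{\left(V,b \right)} = \frac{22 + V}{-115 + b}$
$x = \frac{i \sqrt{62146098705}}{220490}$ ($x = \sqrt{- \frac{7}{4} + \frac{104003}{220490}} = \sqrt{- \frac{563709}{440980}} = \frac{i \sqrt{62146098705}}{220490} \approx 1.1306 i$)
$x - \left(c{\left(-369,72 \right)} - t{\left(-86 \right)}\right) = \frac{i \sqrt{62146098705}}{220490} - \left(\frac{22 - 369}{-115 + 72} - 7 \left(-86\right)\right) = \frac{i \sqrt{62146098705}}{220490} - \left(\frac{1}{-43} \left(-347\right) - -602\right) = \frac{i \sqrt{62146098705}}{220490} - \left(\left(- \frac{1}{43}\right) \left(-347\right) + 602\right) = \frac{i \sqrt{62146098705}}{220490} - \left(\frac{347}{43} + 602\right) = \frac{i \sqrt{62146098705}}{220490} - \frac{26233}{43} = - \frac{26233}{43} + \frac{i \sqrt{62146098705}}{220490}$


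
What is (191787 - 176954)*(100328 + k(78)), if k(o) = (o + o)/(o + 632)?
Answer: 528299811494/355 ≈ 1.4882e+9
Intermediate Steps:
k(o) = 2*o/(632 + o) (k(o) = (2*o)/(632 + o) = 2*o/(632 + o))
(191787 - 176954)*(100328 + k(78)) = (191787 - 176954)*(100328 + 2*78/(632 + 78)) = 14833*(100328 + 2*78/710) = 14833*(100328 + 2*78*(1/710)) = 14833*(100328 + 78/355) = 14833*(35616518/355) = 528299811494/355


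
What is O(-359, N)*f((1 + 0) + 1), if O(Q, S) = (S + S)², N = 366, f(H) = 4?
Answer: 2143296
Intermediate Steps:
O(Q, S) = 4*S² (O(Q, S) = (2*S)² = 4*S²)
O(-359, N)*f((1 + 0) + 1) = (4*366²)*4 = (4*133956)*4 = 535824*4 = 2143296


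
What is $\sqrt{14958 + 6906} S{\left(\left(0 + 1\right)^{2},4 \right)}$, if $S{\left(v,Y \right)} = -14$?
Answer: $- 28 \sqrt{5466} \approx -2070.1$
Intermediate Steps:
$\sqrt{14958 + 6906} S{\left(\left(0 + 1\right)^{2},4 \right)} = \sqrt{14958 + 6906} \left(-14\right) = \sqrt{21864} \left(-14\right) = 2 \sqrt{5466} \left(-14\right) = - 28 \sqrt{5466}$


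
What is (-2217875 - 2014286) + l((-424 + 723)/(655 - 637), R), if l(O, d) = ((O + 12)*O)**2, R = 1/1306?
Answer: -420563952911/104976 ≈ -4.0063e+6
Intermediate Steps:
R = 1/1306 ≈ 0.00076570
l(O, d) = O**2*(12 + O)**2 (l(O, d) = ((12 + O)*O)**2 = (O*(12 + O))**2 = O**2*(12 + O)**2)
(-2217875 - 2014286) + l((-424 + 723)/(655 - 637), R) = (-2217875 - 2014286) + ((-424 + 723)/(655 - 637))**2*(12 + (-424 + 723)/(655 - 637))**2 = -4232161 + (299/18)**2*(12 + 299/18)**2 = -4232161 + 89401*(515/18)**2/324 = -4232161 + (89401/324)*(265225/324) = -4232161 + 23711380225/104976 = -420563952911/104976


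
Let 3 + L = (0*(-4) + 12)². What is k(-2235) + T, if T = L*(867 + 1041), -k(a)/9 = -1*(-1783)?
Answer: 252981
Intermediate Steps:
L = 141 (L = -3 + (0*(-4) + 12)² = -3 + (0 + 12)² = -3 + 12² = -3 + 144 = 141)
k(a) = -16047 (k(a) = -(-9)*(-1783) = -9*1783 = -16047)
T = 269028 (T = 141*(867 + 1041) = 141*1908 = 269028)
k(-2235) + T = -16047 + 269028 = 252981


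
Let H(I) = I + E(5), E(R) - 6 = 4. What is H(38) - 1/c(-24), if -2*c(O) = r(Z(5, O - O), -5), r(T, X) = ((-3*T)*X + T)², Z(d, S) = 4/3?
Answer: 98313/2048 ≈ 48.004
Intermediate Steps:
E(R) = 10 (E(R) = 6 + 4 = 10)
Z(d, S) = 4/3 (Z(d, S) = 4*(⅓) = 4/3)
r(T, X) = (T - 3*T*X)² (r(T, X) = (-3*T*X + T)² = (T - 3*T*X)²)
c(O) = -2048/9 (c(O) = -(4/3)²*(-1 + 3*(-5))²/2 = -8*(-1 - 15)²/9 = -8*(-16)²/9 = -8*256/9 = -½*4096/9 = -2048/9)
H(I) = 10 + I (H(I) = I + 10 = 10 + I)
H(38) - 1/c(-24) = (10 + 38) - 1/(-2048/9) = 48 - 1*(-9/2048) = 48 + 9/2048 = 98313/2048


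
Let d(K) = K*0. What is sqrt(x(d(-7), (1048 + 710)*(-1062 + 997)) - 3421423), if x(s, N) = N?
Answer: 7*I*sqrt(72157) ≈ 1880.3*I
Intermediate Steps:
d(K) = 0
sqrt(x(d(-7), (1048 + 710)*(-1062 + 997)) - 3421423) = sqrt((1048 + 710)*(-1062 + 997) - 3421423) = sqrt(1758*(-65) - 3421423) = sqrt(-114270 - 3421423) = sqrt(-3535693) = 7*I*sqrt(72157)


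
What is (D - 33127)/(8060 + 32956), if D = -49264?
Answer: -82391/41016 ≈ -2.0088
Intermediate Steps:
(D - 33127)/(8060 + 32956) = (-49264 - 33127)/(8060 + 32956) = -82391/41016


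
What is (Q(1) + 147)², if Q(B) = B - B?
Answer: 21609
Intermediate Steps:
Q(B) = 0
(Q(1) + 147)² = (0 + 147)² = 147² = 21609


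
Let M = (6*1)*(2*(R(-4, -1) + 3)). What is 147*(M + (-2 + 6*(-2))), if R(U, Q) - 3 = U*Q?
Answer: 15582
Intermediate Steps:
R(U, Q) = 3 + Q*U (R(U, Q) = 3 + U*Q = 3 + Q*U)
M = 120 (M = (6*1)*(2*((3 - 1*(-4)) + 3)) = 6*(2*((3 + 4) + 3)) = 6*(2*(7 + 3)) = 6*(2*10) = 6*20 = 120)
147*(M + (-2 + 6*(-2))) = 147*(120 + (-2 + 6*(-2))) = 147*(120 + (-2 - 12)) = 147*(120 - 14) = 147*106 = 15582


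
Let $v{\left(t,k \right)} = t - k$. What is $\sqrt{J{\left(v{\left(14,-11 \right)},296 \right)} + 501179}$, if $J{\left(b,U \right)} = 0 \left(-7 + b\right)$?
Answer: $\sqrt{501179} \approx 707.94$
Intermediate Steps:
$J{\left(b,U \right)} = 0$
$\sqrt{J{\left(v{\left(14,-11 \right)},296 \right)} + 501179} = \sqrt{0 + 501179} = \sqrt{501179}$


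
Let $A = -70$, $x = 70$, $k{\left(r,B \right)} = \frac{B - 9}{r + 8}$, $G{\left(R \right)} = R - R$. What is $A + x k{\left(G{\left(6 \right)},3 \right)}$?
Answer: $- \frac{245}{2} \approx -122.5$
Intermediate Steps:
$G{\left(R \right)} = 0$
$k{\left(r,B \right)} = \frac{-9 + B}{8 + r}$
$A + x k{\left(G{\left(6 \right)},3 \right)} = -70 + 70 \frac{-9 + 3}{8 + 0} = -70 + 70 \cdot \frac{1}{8} \left(-6\right) = -70 + 70 \left(- \frac{3}{4}\right) = -70 - \frac{105}{2} = - \frac{245}{2}$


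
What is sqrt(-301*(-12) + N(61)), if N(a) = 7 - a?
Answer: sqrt(3558) ≈ 59.649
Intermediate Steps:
sqrt(-301*(-12) + N(61)) = sqrt(-301*(-12) + (7 - 1*61)) = sqrt(3612 + (7 - 61)) = sqrt(3612 - 54) = sqrt(3558)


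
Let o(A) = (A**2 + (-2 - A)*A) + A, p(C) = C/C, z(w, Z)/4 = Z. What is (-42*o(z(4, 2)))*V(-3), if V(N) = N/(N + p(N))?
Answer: 504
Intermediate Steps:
z(w, Z) = 4*Z
p(C) = 1
V(N) = N/(1 + N) (V(N) = N/(N + 1) = N/(1 + N))
o(A) = A + A**2 + A*(-2 - A) (o(A) = (A**2 + A*(-2 - A)) + A = A + A**2 + A*(-2 - A))
(-42*o(z(4, 2)))*V(-3) = (-(-42)*4*2)*(-3/(1 - 3)) = (-(-42)*8)*(-3/(-2)) = (-42*(-8))*(-3*(-1/2)) = 336*(3/2) = 504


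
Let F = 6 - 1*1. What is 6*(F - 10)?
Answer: -30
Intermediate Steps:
F = 5 (F = 6 - 1 = 5)
6*(F - 10) = 6*(5 - 10) = 6*(-5) = -30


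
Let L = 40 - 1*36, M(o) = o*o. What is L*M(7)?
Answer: 196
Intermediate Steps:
M(o) = o²
L = 4 (L = 40 - 36 = 4)
L*M(7) = 4*7² = 4*49 = 196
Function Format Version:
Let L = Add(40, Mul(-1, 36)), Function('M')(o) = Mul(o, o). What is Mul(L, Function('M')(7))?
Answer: 196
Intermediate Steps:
Function('M')(o) = Pow(o, 2)
L = 4 (L = Add(40, -36) = 4)
Mul(L, Function('M')(7)) = Mul(4, Pow(7, 2)) = Mul(4, 49) = 196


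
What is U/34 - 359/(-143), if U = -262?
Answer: -12630/2431 ≈ -5.1954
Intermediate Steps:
U/34 - 359/(-143) = -262/34 - 359/(-143) = -262*1/34 - 359*(-1/143) = -131/17 + 359/143 = -12630/2431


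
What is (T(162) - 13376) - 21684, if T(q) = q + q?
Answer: -34736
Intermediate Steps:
T(q) = 2*q
(T(162) - 13376) - 21684 = (2*162 - 13376) - 21684 = (324 - 13376) - 21684 = -13052 - 21684 = -34736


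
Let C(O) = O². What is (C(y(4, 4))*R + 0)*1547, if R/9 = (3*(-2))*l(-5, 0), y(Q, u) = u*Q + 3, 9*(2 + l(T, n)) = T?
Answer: 77068446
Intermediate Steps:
l(T, n) = -2 + T/9
y(Q, u) = 3 + Q*u (y(Q, u) = Q*u + 3 = 3 + Q*u)
R = 138 (R = 9*((3*(-2))*(-2 + (⅑)*(-5))) = 9*(-6*(-2 - 5/9)) = 9*(-6*(-23/9)) = 9*(46/3) = 138)
(C(y(4, 4))*R + 0)*1547 = ((3 + 4*4)²*138 + 0)*1547 = ((3 + 16)²*138 + 0)*1547 = (19²*138 + 0)*1547 = (361*138 + 0)*1547 = (49818 + 0)*1547 = 49818*1547 = 77068446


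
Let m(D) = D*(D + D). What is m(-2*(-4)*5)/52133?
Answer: 3200/52133 ≈ 0.061381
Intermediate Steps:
m(D) = 2*D² (m(D) = D*(2*D) = 2*D²)
m(-2*(-4)*5)/52133 = (2*(-2*(-4)*5)²)/52133 = (2*(8*5)²)*(1/52133) = (2*40²)*(1/52133) = (2*1600)*(1/52133) = 3200*(1/52133) = 3200/52133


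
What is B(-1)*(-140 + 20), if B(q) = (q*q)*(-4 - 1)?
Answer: 600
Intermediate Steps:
B(q) = -5*q² (B(q) = q²*(-5) = -5*q²)
B(-1)*(-140 + 20) = (-5*(-1)²)*(-140 + 20) = -5*1*(-120) = -5*(-120) = 600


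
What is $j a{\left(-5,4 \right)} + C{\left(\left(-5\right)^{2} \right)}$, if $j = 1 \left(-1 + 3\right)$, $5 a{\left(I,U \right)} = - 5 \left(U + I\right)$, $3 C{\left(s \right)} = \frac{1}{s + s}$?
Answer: $\frac{301}{150} \approx 2.0067$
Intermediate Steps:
$C{\left(s \right)} = \frac{1}{6 s}$ ($C{\left(s \right)} = \frac{1}{3 \left(s + s\right)} = \frac{1}{3 \cdot 2 s} = \frac{\frac{1}{2} \frac{1}{s}}{3} = \frac{1}{6 s}$)
$a{\left(I,U \right)} = - I - U$ ($a{\left(I,U \right)} = \frac{\left(-5\right) \left(U + I\right)}{5} = \frac{\left(-5\right) \left(I + U\right)}{5} = \frac{- 5 I - 5 U}{5} = - I - U$)
$j = 2$ ($j = 1 \cdot 2 = 2$)
$j a{\left(-5,4 \right)} + C{\left(\left(-5\right)^{2} \right)} = 2 \left(\left(-1\right) \left(-5\right) - 4\right) + \frac{1}{6 \left(-5\right)^{2}} = 2 \left(5 - 4\right) + \frac{1}{6 \cdot 25} = 2 \cdot 1 + \frac{1}{6} \cdot \frac{1}{25} = 2 + \frac{1}{150} = \frac{301}{150}$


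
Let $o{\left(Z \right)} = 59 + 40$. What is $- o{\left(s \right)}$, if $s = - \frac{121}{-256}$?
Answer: $-99$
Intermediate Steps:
$s = \frac{121}{256}$ ($s = \left(-121\right) \left(- \frac{1}{256}\right) = \frac{121}{256} \approx 0.47266$)
$o{\left(Z \right)} = 99$
$- o{\left(s \right)} = \left(-1\right) 99 = -99$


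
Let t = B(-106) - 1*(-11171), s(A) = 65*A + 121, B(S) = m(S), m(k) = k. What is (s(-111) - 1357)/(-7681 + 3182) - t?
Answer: -49772984/4499 ≈ -11063.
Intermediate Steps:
B(S) = S
s(A) = 121 + 65*A
t = 11065 (t = -106 - 1*(-11171) = -106 + 11171 = 11065)
(s(-111) - 1357)/(-7681 + 3182) - t = ((121 + 65*(-111)) - 1357)/(-7681 + 3182) - 1*11065 = ((121 - 7215) - 1357)/(-4499) - 11065 = (-7094 - 1357)*(-1/4499) - 11065 = -8451*(-1/4499) - 11065 = 8451/4499 - 11065 = -49772984/4499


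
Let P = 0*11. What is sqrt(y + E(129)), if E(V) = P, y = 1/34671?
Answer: sqrt(34671)/34671 ≈ 0.0053705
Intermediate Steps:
y = 1/34671 ≈ 2.8843e-5
P = 0
E(V) = 0
sqrt(y + E(129)) = sqrt(1/34671 + 0) = sqrt(1/34671) = sqrt(34671)/34671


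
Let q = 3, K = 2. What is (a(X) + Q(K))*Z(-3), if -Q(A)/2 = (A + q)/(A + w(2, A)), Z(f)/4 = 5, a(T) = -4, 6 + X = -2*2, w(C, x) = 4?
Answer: -340/3 ≈ -113.33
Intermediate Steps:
X = -10 (X = -6 - 2*2 = -6 - 4 = -10)
Z(f) = 20 (Z(f) = 4*5 = 20)
Q(A) = -2*(3 + A)/(4 + A) (Q(A) = -2*(A + 3)/(A + 4) = -2*(3 + A)/(4 + A))
(a(X) + Q(K))*Z(-3) = (-4 + 2*(-3 - 1*2)/(4 + 2))*20 = (-4 + 2*(-3 - 2)/6)*20 = (-4 + 2*(⅙)*(-5))*20 = (-4 - 5/3)*20 = -17/3*20 = -340/3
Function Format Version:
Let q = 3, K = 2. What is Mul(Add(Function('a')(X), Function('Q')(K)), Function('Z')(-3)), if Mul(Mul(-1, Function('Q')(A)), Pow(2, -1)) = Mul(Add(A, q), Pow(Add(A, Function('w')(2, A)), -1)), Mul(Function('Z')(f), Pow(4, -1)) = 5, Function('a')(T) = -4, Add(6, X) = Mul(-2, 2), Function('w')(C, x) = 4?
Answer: Rational(-340, 3) ≈ -113.33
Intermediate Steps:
X = -10 (X = Add(-6, Mul(-2, 2)) = Add(-6, -4) = -10)
Function('Z')(f) = 20 (Function('Z')(f) = Mul(4, 5) = 20)
Function('Q')(A) = Mul(-2, Pow(Add(4, A), -1), Add(3, A)) (Function('Q')(A) = Mul(-2, Mul(Add(A, 3), Pow(Add(A, 4), -1))) = Mul(-2, Mul(Add(3, A), Pow(Add(4, A), -1))) = Mul(-2, Mul(Pow(Add(4, A), -1), Add(3, A))) = Mul(-2, Pow(Add(4, A), -1), Add(3, A)))
Mul(Add(Function('a')(X), Function('Q')(K)), Function('Z')(-3)) = Mul(Add(-4, Mul(2, Pow(Add(4, 2), -1), Add(-3, Mul(-1, 2)))), 20) = Mul(Add(-4, Mul(2, Pow(6, -1), Add(-3, -2))), 20) = Mul(Add(-4, Mul(2, Rational(1, 6), -5)), 20) = Mul(Add(-4, Rational(-5, 3)), 20) = Mul(Rational(-17, 3), 20) = Rational(-340, 3)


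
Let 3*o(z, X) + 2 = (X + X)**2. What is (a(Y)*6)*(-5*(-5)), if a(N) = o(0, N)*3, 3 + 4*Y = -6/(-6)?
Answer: -150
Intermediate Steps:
o(z, X) = -2/3 + 4*X**2/3 (o(z, X) = -2/3 + (X + X)**2/3 = -2/3 + (2*X)**2/3 = -2/3 + (4*X**2)/3 = -2/3 + 4*X**2/3)
Y = -1/2 (Y = -3/4 + (-6/(-6))/4 = -3/4 + (-6*(-1/6))/4 = -3/4 + (1/4)*1 = -3/4 + 1/4 = -1/2 ≈ -0.50000)
a(N) = -2 + 4*N**2 (a(N) = (-2/3 + 4*N**2/3)*3 = -2 + 4*N**2)
(a(Y)*6)*(-5*(-5)) = ((-2 + 4*(-1/2)**2)*6)*(-5*(-5)) = ((-2 + 4*(1/4))*6)*25 = ((-2 + 1)*6)*25 = -1*6*25 = -6*25 = -150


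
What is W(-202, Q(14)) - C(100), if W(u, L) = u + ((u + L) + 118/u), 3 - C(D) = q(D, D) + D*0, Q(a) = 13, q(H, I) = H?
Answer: -29753/101 ≈ -294.58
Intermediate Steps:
C(D) = 3 - D (C(D) = 3 - (D + D*0) = 3 - (D + 0) = 3 - D)
W(u, L) = L + 2*u + 118/u (W(u, L) = u + ((L + u) + 118/u) = u + (L + u + 118/u) = L + 2*u + 118/u)
W(-202, Q(14)) - C(100) = (13 + 2*(-202) + 118/(-202)) - (3 - 1*100) = (13 - 404 + 118*(-1/202)) - (3 - 100) = (13 - 404 - 59/101) - 1*(-97) = -39550/101 + 97 = -29753/101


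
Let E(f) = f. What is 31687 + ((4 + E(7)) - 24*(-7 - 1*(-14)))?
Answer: 31530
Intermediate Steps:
31687 + ((4 + E(7)) - 24*(-7 - 1*(-14))) = 31687 + ((4 + 7) - 24*(-7 - 1*(-14))) = 31687 + (11 - 24*(-7 + 14)) = 31687 + (11 - 24*7) = 31687 + (11 - 168) = 31687 - 157 = 31530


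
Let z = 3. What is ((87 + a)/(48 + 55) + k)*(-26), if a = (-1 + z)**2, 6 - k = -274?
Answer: -752206/103 ≈ -7303.0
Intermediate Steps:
k = 280 (k = 6 - 1*(-274) = 6 + 274 = 280)
a = 4 (a = (-1 + 3)**2 = 2**2 = 4)
((87 + a)/(48 + 55) + k)*(-26) = ((87 + 4)/(48 + 55) + 280)*(-26) = (91/103 + 280)*(-26) = (28931/103)*(-26) = -752206/103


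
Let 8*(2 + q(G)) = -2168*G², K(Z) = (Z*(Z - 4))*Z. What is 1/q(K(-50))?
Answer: -1/4938975000002 ≈ -2.0247e-13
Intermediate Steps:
K(Z) = Z²*(-4 + Z) (K(Z) = (Z*(-4 + Z))*Z = Z²*(-4 + Z))
q(G) = -2 - 271*G² (q(G) = -2 + (-2168*G²)/8 = -2 - 271*G²)
1/q(K(-50)) = 1/(-2 - 271*6250000*(-4 - 50)²) = 1/(-2 - 271*(2500*(-54))²) = 1/(-2 - 271*(-135000)²) = 1/(-2 - 271*18225000000) = 1/(-2 - 4938975000000) = 1/(-4938975000002) = -1/4938975000002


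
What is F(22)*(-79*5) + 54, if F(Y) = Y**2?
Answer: -191126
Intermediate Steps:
F(22)*(-79*5) + 54 = 22**2*(-79*5) + 54 = 484*(-395) + 54 = -191180 + 54 = -191126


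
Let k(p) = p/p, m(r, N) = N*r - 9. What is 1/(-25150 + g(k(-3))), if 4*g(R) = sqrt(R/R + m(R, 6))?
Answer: -201200/5060180001 - 2*I*sqrt(2)/5060180001 ≈ -3.9761e-5 - 5.5896e-10*I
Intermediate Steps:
m(r, N) = -9 + N*r
k(p) = 1
g(R) = sqrt(-8 + 6*R)/4 (g(R) = sqrt(R/R + (-9 + 6*R))/4 = sqrt(1 + (-9 + 6*R))/4 = sqrt(-8 + 6*R)/4)
1/(-25150 + g(k(-3))) = 1/(-25150 + sqrt(-8 + 6*1)/4) = 1/(-25150 + sqrt(-8 + 6)/4) = 1/(-25150 + sqrt(-2)/4) = 1/(-25150 + (I*sqrt(2))/4) = 1/(-25150 + I*sqrt(2)/4)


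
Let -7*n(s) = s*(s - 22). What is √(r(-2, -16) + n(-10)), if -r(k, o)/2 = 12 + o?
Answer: 2*I*√462/7 ≈ 6.1412*I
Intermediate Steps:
r(k, o) = -24 - 2*o (r(k, o) = -2*(12 + o) = -24 - 2*o)
n(s) = -s*(-22 + s)/7 (n(s) = -s*(s - 22)/7 = -s*(-22 + s)/7)
√(r(-2, -16) + n(-10)) = √((-24 - 2*(-16)) + (⅐)*(-10)*(22 - 1*(-10))) = √((-24 + 32) + (⅐)*(-10)*(22 + 10)) = √(8 + (⅐)*(-10)*32) = √(8 - 320/7) = √(-264/7) = 2*I*√462/7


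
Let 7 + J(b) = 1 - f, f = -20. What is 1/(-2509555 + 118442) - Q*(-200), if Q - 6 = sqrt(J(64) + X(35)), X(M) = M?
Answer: 6216893799/2391113 ≈ 2600.0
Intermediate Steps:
J(b) = 14 (J(b) = -7 + (1 - 1*(-20)) = -7 + (1 + 20) = -7 + 21 = 14)
Q = 13 (Q = 6 + sqrt(14 + 35) = 6 + sqrt(49) = 6 + 7 = 13)
1/(-2509555 + 118442) - Q*(-200) = 1/(-2509555 + 118442) - 13*(-200) = 1/(-2391113) - 1*(-2600) = -1/2391113 + 2600 = 6216893799/2391113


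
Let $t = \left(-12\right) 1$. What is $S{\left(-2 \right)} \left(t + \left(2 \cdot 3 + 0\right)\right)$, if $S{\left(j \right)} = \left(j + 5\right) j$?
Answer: $36$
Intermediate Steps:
$t = -12$
$S{\left(j \right)} = j \left(5 + j\right)$ ($S{\left(j \right)} = \left(5 + j\right) j = j \left(5 + j\right)$)
$S{\left(-2 \right)} \left(t + \left(2 \cdot 3 + 0\right)\right) = - 2 \left(5 - 2\right) \left(-12 + \left(2 \cdot 3 + 0\right)\right) = \left(-2\right) 3 \left(-12 + \left(6 + 0\right)\right) = - 6 \left(-12 + 6\right) = \left(-6\right) \left(-6\right) = 36$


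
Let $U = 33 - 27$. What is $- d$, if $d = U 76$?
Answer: $-456$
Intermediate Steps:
$U = 6$
$d = 456$ ($d = 6 \cdot 76 = 456$)
$- d = \left(-1\right) 456 = -456$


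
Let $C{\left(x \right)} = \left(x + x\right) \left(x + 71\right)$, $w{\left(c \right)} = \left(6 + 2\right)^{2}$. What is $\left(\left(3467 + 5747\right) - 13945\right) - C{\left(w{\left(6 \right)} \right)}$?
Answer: $-22011$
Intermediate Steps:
$w{\left(c \right)} = 64$ ($w{\left(c \right)} = 8^{2} = 64$)
$C{\left(x \right)} = 2 x \left(71 + x\right)$
$\left(\left(3467 + 5747\right) - 13945\right) - C{\left(w{\left(6 \right)} \right)} = \left(\left(3467 + 5747\right) - 13945\right) - 2 \cdot 64 \left(71 + 64\right) = \left(9214 - 13945\right) - 2 \cdot 64 \cdot 135 = -4731 - 17280 = -22011$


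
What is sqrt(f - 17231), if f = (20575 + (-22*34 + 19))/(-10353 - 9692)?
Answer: I*sqrt(6923848505845)/20045 ≈ 131.27*I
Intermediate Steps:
f = -19846/20045 (f = (20575 + (-748 + 19))/(-20045) = (20575 - 729)*(-1/20045) = 19846*(-1/20045) = -19846/20045 ≈ -0.99007)
sqrt(f - 17231) = sqrt(-19846/20045 - 17231) = sqrt(-345415241/20045) = I*sqrt(6923848505845)/20045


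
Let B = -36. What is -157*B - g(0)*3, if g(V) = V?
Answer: 5652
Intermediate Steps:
-157*B - g(0)*3 = -157*(-36) - 1*0*3 = 5652 + 0*3 = 5652 + 0 = 5652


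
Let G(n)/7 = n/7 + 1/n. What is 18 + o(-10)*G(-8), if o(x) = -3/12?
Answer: 647/32 ≈ 20.219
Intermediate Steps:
G(n) = n + 7/n (G(n) = 7*(n/7 + 1/n) = 7*(1/n + n/7) = n + 7/n)
o(x) = -¼ (o(x) = -3*1/12 = -¼)
18 + o(-10)*G(-8) = 18 - (-8 + 7/(-8))/4 = 18 - (-8 + 7*(-⅛))/4 = 18 - (-8 - 7/8)/4 = 18 - ¼*(-71/8) = 18 + 71/32 = 647/32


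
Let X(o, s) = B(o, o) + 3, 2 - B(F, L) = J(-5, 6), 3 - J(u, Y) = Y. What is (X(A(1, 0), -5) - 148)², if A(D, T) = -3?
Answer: 19600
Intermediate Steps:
J(u, Y) = 3 - Y
B(F, L) = 5 (B(F, L) = 2 - (3 - 1*6) = 2 - (3 - 6) = 2 - 1*(-3) = 2 + 3 = 5)
X(o, s) = 8 (X(o, s) = 5 + 3 = 8)
(X(A(1, 0), -5) - 148)² = (8 - 148)² = (-140)² = 19600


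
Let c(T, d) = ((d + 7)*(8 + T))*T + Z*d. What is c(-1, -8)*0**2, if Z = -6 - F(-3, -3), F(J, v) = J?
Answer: 0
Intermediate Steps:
Z = -3 (Z = -6 - 1*(-3) = -6 + 3 = -3)
c(T, d) = -3*d + T*(7 + d)*(8 + T) (c(T, d) = ((d + 7)*(8 + T))*T - 3*d = ((7 + d)*(8 + T))*T - 3*d = T*(7 + d)*(8 + T) - 3*d = -3*d + T*(7 + d)*(8 + T))
c(-1, -8)*0**2 = (-3*(-8) + 7*(-1)**2 + 56*(-1) - 8*(-1)**2 + 8*(-1)*(-8))*0**2 = (24 + 7*1 - 56 - 8*1 + 64)*0 = (24 + 7 - 56 - 8 + 64)*0 = 31*0 = 0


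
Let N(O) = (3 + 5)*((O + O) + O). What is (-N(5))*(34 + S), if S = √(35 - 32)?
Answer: -4080 - 120*√3 ≈ -4287.8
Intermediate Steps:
N(O) = 24*O (N(O) = 8*(2*O + O) = 8*(3*O) = 24*O)
S = √3 ≈ 1.7320
(-N(5))*(34 + S) = (-24*5)*(34 + √3) = (-1*120)*(34 + √3) = -120*(34 + √3) = -4080 - 120*√3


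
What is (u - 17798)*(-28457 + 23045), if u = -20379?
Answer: 206613924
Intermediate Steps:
(u - 17798)*(-28457 + 23045) = (-20379 - 17798)*(-28457 + 23045) = -38177*(-5412) = 206613924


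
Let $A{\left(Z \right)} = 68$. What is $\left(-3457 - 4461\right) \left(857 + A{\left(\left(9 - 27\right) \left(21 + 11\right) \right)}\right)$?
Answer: $-7324150$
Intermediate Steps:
$\left(-3457 - 4461\right) \left(857 + A{\left(\left(9 - 27\right) \left(21 + 11\right) \right)}\right) = \left(-3457 - 4461\right) \left(857 + 68\right) = \left(-7918\right) 925 = -7324150$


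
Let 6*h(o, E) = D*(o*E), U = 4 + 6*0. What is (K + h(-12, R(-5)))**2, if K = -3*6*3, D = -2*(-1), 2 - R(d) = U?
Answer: 2116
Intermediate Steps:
U = 4 (U = 4 + 0 = 4)
R(d) = -2 (R(d) = 2 - 1*4 = 2 - 4 = -2)
D = 2
h(o, E) = E*o/3 (h(o, E) = (2*(o*E))/6 = (2*(E*o))/6 = (2*E*o)/6 = E*o/3)
K = -54 (K = -18*3 = -54)
(K + h(-12, R(-5)))**2 = (-54 + (1/3)*(-2)*(-12))**2 = (-54 + 8)**2 = (-46)**2 = 2116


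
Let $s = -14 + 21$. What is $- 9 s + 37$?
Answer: $-26$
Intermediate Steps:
$s = 7$
$- 9 s + 37 = \left(-9\right) 7 + 37 = -63 + 37 = -26$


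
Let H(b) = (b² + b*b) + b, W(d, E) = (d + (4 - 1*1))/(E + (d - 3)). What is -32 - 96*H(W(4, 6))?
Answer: -320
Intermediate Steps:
W(d, E) = (3 + d)/(-3 + E + d) (W(d, E) = (d + (4 - 1))/(E + (-3 + d)) = (d + 3)/(-3 + E + d) = (3 + d)/(-3 + E + d))
H(b) = b + 2*b² (H(b) = (b² + b²) + b = 2*b² + b = b + 2*b²)
-32 - 96*H(W(4, 6)) = -32 - 96*(3 + 4)/(-3 + 6 + 4)*(1 + 2*((3 + 4)/(-3 + 6 + 4))) = -32 - 96*7/7*(1 + 2*(7/7)) = -32 - 96*(⅐)*7*(1 + 2*((⅐)*7)) = -32 - 96*(1 + 2*1) = -32 - 96*(1 + 2) = -32 - 96*3 = -32 - 288 = -320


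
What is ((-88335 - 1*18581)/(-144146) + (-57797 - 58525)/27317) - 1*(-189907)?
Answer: 373885423339567/1968818141 ≈ 1.8990e+5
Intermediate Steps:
((-88335 - 1*18581)/(-144146) + (-57797 - 58525)/27317) - 1*(-189907) = ((-88335 - 18581)*(-1/144146) - 116322*1/27317) + 189907 = (-106916*(-1/144146) - 116322/27317) + 189907 = (53458/72073 - 116322/27317) + 189907 = -6923363320/1968818141 + 189907 = 373885423339567/1968818141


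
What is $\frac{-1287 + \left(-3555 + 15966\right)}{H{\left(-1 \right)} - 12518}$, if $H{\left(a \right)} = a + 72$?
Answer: $- \frac{412}{461} \approx -0.89371$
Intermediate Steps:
$H{\left(a \right)} = 72 + a$
$\frac{-1287 + \left(-3555 + 15966\right)}{H{\left(-1 \right)} - 12518} = \frac{-1287 + \left(-3555 + 15966\right)}{\left(72 - 1\right) - 12518} = \frac{-1287 + 12411}{71 - 12518} = \frac{11124}{-12447} = 11124 \left(- \frac{1}{12447}\right) = - \frac{412}{461}$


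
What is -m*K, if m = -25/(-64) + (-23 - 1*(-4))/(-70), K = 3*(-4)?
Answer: 4449/560 ≈ 7.9446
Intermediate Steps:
K = -12
m = 1483/2240 (m = -25*(-1/64) + (-23 + 4)*(-1/70) = 25/64 - 19*(-1/70) = 25/64 + 19/70 = 1483/2240 ≈ 0.66205)
-m*K = -1483*(-12)/2240 = -1*(-4449/560) = 4449/560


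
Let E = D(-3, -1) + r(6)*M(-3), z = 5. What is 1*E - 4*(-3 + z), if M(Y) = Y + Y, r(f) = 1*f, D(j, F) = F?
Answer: -45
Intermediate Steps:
r(f) = f
M(Y) = 2*Y
E = -37 (E = -1 + 6*(2*(-3)) = -1 + 6*(-6) = -1 - 36 = -37)
1*E - 4*(-3 + z) = 1*(-37) - 4*(-3 + 5) = -37 - 4*2 = -37 - 8 = -45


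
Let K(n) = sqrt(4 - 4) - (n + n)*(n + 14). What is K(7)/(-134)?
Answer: 147/67 ≈ 2.1940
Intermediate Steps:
K(n) = -2*n*(14 + n) (K(n) = sqrt(0) - 2*n*(14 + n) = 0 - 2*n*(14 + n) = -2*n*(14 + n))
K(7)/(-134) = -2*7*(14 + 7)/(-134) = -2*7*21*(-1/134) = -294*(-1/134) = 147/67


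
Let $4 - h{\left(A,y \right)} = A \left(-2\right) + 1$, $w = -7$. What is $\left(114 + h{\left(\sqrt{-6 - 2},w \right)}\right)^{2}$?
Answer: $13657 + 936 i \sqrt{2} \approx 13657.0 + 1323.7 i$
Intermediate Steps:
$h{\left(A,y \right)} = 3 + 2 A$ ($h{\left(A,y \right)} = 4 - \left(A \left(-2\right) + 1\right) = 4 - \left(- 2 A + 1\right) = 4 - \left(1 - 2 A\right) = 4 + \left(-1 + 2 A\right) = 3 + 2 A$)
$\left(114 + h{\left(\sqrt{-6 - 2},w \right)}\right)^{2} = \left(114 + \left(3 + 2 \sqrt{-6 - 2}\right)\right)^{2} = \left(114 + \left(3 + 2 \sqrt{-8}\right)\right)^{2} = \left(114 + \left(3 + 2 \cdot 2 i \sqrt{2}\right)\right)^{2} = \left(114 + \left(3 + 4 i \sqrt{2}\right)\right)^{2} = \left(117 + 4 i \sqrt{2}\right)^{2}$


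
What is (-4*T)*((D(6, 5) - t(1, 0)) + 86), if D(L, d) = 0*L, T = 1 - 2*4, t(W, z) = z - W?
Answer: 2436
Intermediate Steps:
T = -7 (T = 1 - 8 = -7)
D(L, d) = 0
(-4*T)*((D(6, 5) - t(1, 0)) + 86) = (-4*(-7))*((0 - (0 - 1*1)) + 86) = 28*((0 - (0 - 1)) + 86) = 28*((0 - 1*(-1)) + 86) = 28*((0 + 1) + 86) = 28*(1 + 86) = 28*87 = 2436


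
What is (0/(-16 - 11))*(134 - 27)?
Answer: 0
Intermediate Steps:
(0/(-16 - 11))*(134 - 27) = (0/(-27))*107 = (0*(-1/27))*107 = 0*107 = 0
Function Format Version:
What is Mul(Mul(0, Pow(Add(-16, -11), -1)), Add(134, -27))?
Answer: 0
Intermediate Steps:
Mul(Mul(0, Pow(Add(-16, -11), -1)), Add(134, -27)) = Mul(Mul(0, Pow(-27, -1)), 107) = Mul(Mul(0, Rational(-1, 27)), 107) = Mul(0, 107) = 0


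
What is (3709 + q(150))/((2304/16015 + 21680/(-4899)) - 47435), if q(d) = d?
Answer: -302767434615/3721966718879 ≈ -0.081346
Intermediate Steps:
(3709 + q(150))/((2304/16015 + 21680/(-4899)) - 47435) = (3709 + 150)/((2304/16015 + 21680/(-4899)) - 47435) = 3859/((2304*(1/16015) + 21680*(-1/4899)) - 47435) = 3859/((2304/16015 - 21680/4899) - 47435) = 3859/(-335917904/78457485 - 47435) = 3859/(-3721966718879/78457485) = 3859*(-78457485/3721966718879) = -302767434615/3721966718879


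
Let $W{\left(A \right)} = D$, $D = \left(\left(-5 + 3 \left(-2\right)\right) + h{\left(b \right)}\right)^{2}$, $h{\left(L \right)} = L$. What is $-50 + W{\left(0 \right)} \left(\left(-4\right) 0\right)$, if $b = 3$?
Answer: $-50$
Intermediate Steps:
$D = 64$ ($D = \left(\left(-5 + 3 \left(-2\right)\right) + 3\right)^{2} = \left(\left(-5 - 6\right) + 3\right)^{2} = \left(-11 + 3\right)^{2} = \left(-8\right)^{2} = 64$)
$W{\left(A \right)} = 64$
$-50 + W{\left(0 \right)} \left(\left(-4\right) 0\right) = -50 + 64 \left(\left(-4\right) 0\right) = -50 + 64 \cdot 0 = -50 + 0 = -50$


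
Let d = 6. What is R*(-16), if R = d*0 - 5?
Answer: 80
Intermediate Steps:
R = -5 (R = 6*0 - 5 = 0 - 5 = -5)
R*(-16) = -5*(-16) = 80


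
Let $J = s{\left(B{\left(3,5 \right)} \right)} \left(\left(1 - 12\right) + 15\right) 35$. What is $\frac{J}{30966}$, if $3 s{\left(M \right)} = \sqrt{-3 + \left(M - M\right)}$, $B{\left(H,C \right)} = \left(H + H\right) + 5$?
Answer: $\frac{70 i \sqrt{3}}{46449} \approx 0.0026103 i$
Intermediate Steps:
$B{\left(H,C \right)} = 5 + 2 H$ ($B{\left(H,C \right)} = 2 H + 5 = 5 + 2 H$)
$s{\left(M \right)} = \frac{i \sqrt{3}}{3}$ ($s{\left(M \right)} = \frac{\sqrt{-3 + \left(M - M\right)}}{3} = \frac{\sqrt{-3 + 0}}{3} = \frac{\sqrt{-3}}{3} = \frac{i \sqrt{3}}{3}$)
$J = \frac{140 i \sqrt{3}}{3}$ ($J = \frac{i \sqrt{3}}{3} \left(\left(1 - 12\right) + 15\right) 35 = \frac{i \sqrt{3}}{3} \left(-11 + 15\right) 35 = \frac{i \sqrt{3}}{3} \cdot 4 \cdot 35 = \frac{4 i \sqrt{3}}{3} \cdot 35 = \frac{140 i \sqrt{3}}{3} \approx 80.829 i$)
$\frac{J}{30966} = \frac{\frac{140}{3} i \sqrt{3}}{30966} = \frac{140 i \sqrt{3}}{3} \cdot \frac{1}{30966} = \frac{70 i \sqrt{3}}{46449}$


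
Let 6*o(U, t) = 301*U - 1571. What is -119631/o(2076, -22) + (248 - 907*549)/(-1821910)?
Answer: -199505141857/227121122510 ≈ -0.87841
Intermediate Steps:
o(U, t) = -1571/6 + 301*U/6 (o(U, t) = (301*U - 1571)/6 = (-1571 + 301*U)/6 = -1571/6 + 301*U/6)
-119631/o(2076, -22) + (248 - 907*549)/(-1821910) = -119631/(-1571/6 + (301/6)*2076) + (248 - 907*549)/(-1821910) = -119631/(-1571/6 + 104146) + (248 - 497943)*(-1/1821910) = -119631/623305/6 - 497695*(-1/1821910) = -119631*6/623305 + 99539/364382 = -717786/623305 + 99539/364382 = -199505141857/227121122510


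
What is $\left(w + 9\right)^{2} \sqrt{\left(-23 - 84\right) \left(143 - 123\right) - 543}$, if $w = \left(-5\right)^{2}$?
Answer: $1156 i \sqrt{2683} \approx 59878.0 i$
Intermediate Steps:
$w = 25$
$\left(w + 9\right)^{2} \sqrt{\left(-23 - 84\right) \left(143 - 123\right) - 543} = \left(25 + 9\right)^{2} \sqrt{\left(-23 - 84\right) \left(143 - 123\right) - 543} = 34^{2} \sqrt{\left(-107\right) 20 - 543} = 1156 \sqrt{-2140 - 543} = 1156 \sqrt{-2683} = 1156 i \sqrt{2683}$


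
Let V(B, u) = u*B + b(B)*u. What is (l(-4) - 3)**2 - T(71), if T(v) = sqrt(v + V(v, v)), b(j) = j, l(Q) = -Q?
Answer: 1 - sqrt(10153) ≈ -99.762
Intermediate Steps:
V(B, u) = 2*B*u (V(B, u) = u*B + B*u = B*u + B*u = 2*B*u)
T(v) = sqrt(v + 2*v**2) (T(v) = sqrt(v + 2*v*v) = sqrt(v + 2*v**2))
(l(-4) - 3)**2 - T(71) = (-1*(-4) - 3)**2 - sqrt(71*(1 + 2*71)) = (4 - 3)**2 - sqrt(71*(1 + 142)) = 1**2 - sqrt(71*143) = 1 - sqrt(10153)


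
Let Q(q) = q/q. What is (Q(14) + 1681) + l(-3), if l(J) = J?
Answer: 1679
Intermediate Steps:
Q(q) = 1
(Q(14) + 1681) + l(-3) = (1 + 1681) - 3 = 1682 - 3 = 1679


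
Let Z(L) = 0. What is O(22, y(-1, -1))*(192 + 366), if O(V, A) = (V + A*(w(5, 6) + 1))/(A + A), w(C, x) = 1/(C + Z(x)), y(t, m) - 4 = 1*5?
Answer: 5084/5 ≈ 1016.8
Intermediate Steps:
y(t, m) = 9 (y(t, m) = 4 + 1*5 = 4 + 5 = 9)
w(C, x) = 1/C (w(C, x) = 1/(C + 0) = 1/C)
O(V, A) = (V + 6*A/5)/(2*A) (O(V, A) = (V + A*(1/5 + 1))/(A + A) = (V + A*(1/5 + 1))/((2*A)) = (V + A*(6/5))*(1/(2*A)) = (V + 6*A/5)*(1/(2*A)) = (V + 6*A/5)/(2*A))
O(22, y(-1, -1))*(192 + 366) = (3/5 + (1/2)*22/9)*(192 + 366) = (3/5 + (1/2)*22*(1/9))*558 = (3/5 + 11/9)*558 = (82/45)*558 = 5084/5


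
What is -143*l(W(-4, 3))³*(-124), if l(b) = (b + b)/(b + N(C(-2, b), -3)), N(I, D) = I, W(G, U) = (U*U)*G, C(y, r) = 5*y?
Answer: 827304192/12167 ≈ 67996.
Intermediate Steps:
W(G, U) = G*U² (W(G, U) = U²*G = G*U²)
l(b) = 2*b/(-10 + b) (l(b) = (b + b)/(b + 5*(-2)) = (2*b)/(b - 10) = (2*b)/(-10 + b) = 2*b/(-10 + b))
-143*l(W(-4, 3))³*(-124) = -143*(-373248/(-10 - 4*3²)³)*(-124) = -143*(-373248/(-10 - 4*9)³)*(-124) = -143*(-373248/(-10 - 36)³)*(-124) = -143*(2*(-36)/(-46))³*(-124) = -143*(2*(-36)*(-1/46))³*(-124) = -143*(36/23)³*(-124) = -143*46656/12167*(-124) = -6671808/12167*(-124) = 827304192/12167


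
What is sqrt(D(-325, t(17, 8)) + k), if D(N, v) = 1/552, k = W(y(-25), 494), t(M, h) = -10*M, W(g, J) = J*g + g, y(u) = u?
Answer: I*sqrt(942677862)/276 ≈ 111.24*I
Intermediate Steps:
W(g, J) = g + J*g
k = -12375 (k = -25*(1 + 494) = -25*495 = -12375)
D(N, v) = 1/552
sqrt(D(-325, t(17, 8)) + k) = sqrt(1/552 - 12375) = sqrt(-6830999/552) = I*sqrt(942677862)/276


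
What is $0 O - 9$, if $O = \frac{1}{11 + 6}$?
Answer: $-9$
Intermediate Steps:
$O = \frac{1}{17} \approx 0.058824$
$0 O - 9 = 0 \cdot \frac{1}{17} - 9 = 0 - 9 = -9$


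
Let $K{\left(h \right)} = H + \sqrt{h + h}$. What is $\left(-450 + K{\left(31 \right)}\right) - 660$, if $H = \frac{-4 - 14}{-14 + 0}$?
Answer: $- \frac{7761}{7} + \sqrt{62} \approx -1100.8$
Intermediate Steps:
$H = \frac{9}{7}$ ($H = - \frac{18}{-14} = \left(-18\right) \left(- \frac{1}{14}\right) = \frac{9}{7} \approx 1.2857$)
$K{\left(h \right)} = \frac{9}{7} + \sqrt{2} \sqrt{h}$ ($K{\left(h \right)} = \frac{9}{7} + \sqrt{h + h} = \frac{9}{7} + \sqrt{2 h} = \frac{9}{7} + \sqrt{2} \sqrt{h}$)
$\left(-450 + K{\left(31 \right)}\right) - 660 = \left(-450 + \left(\frac{9}{7} + \sqrt{2} \sqrt{31}\right)\right) - 660 = \left(-450 + \left(\frac{9}{7} + \sqrt{62}\right)\right) - 660 = \left(- \frac{3141}{7} + \sqrt{62}\right) - 660 = - \frac{7761}{7} + \sqrt{62}$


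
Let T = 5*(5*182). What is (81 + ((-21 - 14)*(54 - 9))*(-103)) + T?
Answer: 166856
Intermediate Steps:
T = 4550 (T = 5*910 = 4550)
(81 + ((-21 - 14)*(54 - 9))*(-103)) + T = (81 + ((-21 - 14)*(54 - 9))*(-103)) + 4550 = (81 - 35*45*(-103)) + 4550 = (81 - 1575*(-103)) + 4550 = (81 + 162225) + 4550 = 162306 + 4550 = 166856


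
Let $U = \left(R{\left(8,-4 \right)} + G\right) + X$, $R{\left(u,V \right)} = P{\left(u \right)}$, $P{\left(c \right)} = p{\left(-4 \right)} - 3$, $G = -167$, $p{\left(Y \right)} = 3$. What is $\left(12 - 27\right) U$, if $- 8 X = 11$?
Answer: $\frac{20205}{8} \approx 2525.6$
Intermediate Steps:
$X = - \frac{11}{8}$ ($X = \left(- \frac{1}{8}\right) 11 = - \frac{11}{8} \approx -1.375$)
$P{\left(c \right)} = 0$ ($P{\left(c \right)} = 3 - 3 = 0$)
$R{\left(u,V \right)} = 0$
$U = - \frac{1347}{8}$ ($U = \left(0 - 167\right) - \frac{11}{8} = -167 - \frac{11}{8} = - \frac{1347}{8} \approx -168.38$)
$\left(12 - 27\right) U = \left(12 - 27\right) \left(- \frac{1347}{8}\right) = \left(-15\right) \left(- \frac{1347}{8}\right) = \frac{20205}{8}$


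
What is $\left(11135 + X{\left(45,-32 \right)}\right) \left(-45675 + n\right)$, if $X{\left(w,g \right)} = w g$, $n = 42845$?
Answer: $-27436850$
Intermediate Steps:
$X{\left(w,g \right)} = g w$
$\left(11135 + X{\left(45,-32 \right)}\right) \left(-45675 + n\right) = \left(11135 - 1440\right) \left(-45675 + 42845\right) = \left(11135 - 1440\right) \left(-2830\right) = 9695 \left(-2830\right) = -27436850$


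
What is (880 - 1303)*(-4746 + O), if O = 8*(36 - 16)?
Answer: 1939878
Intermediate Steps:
O = 160 (O = 8*20 = 160)
(880 - 1303)*(-4746 + O) = (880 - 1303)*(-4746 + 160) = -423*(-4586) = 1939878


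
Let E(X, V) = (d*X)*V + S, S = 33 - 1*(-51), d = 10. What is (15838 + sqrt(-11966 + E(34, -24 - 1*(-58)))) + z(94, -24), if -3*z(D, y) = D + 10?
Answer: 47410/3 + I*sqrt(322) ≈ 15803.0 + 17.944*I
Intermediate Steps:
S = 84 (S = 33 + 51 = 84)
E(X, V) = 84 + 10*V*X (E(X, V) = (10*X)*V + 84 = 10*V*X + 84 = 84 + 10*V*X)
z(D, y) = -10/3 - D/3 (z(D, y) = -(D + 10)/3 = -(10 + D)/3 = -10/3 - D/3)
(15838 + sqrt(-11966 + E(34, -24 - 1*(-58)))) + z(94, -24) = (15838 + sqrt(-11966 + (84 + 10*(-24 - 1*(-58))*34))) + (-10/3 - 1/3*94) = (15838 + sqrt(-11966 + (84 + 10*(-24 + 58)*34))) + (-10/3 - 94/3) = (15838 + sqrt(-11966 + (84 + 10*34*34))) - 104/3 = (15838 + sqrt(-11966 + (84 + 11560))) - 104/3 = (15838 + sqrt(-11966 + 11644)) - 104/3 = (15838 + sqrt(-322)) - 104/3 = (15838 + I*sqrt(322)) - 104/3 = 47410/3 + I*sqrt(322)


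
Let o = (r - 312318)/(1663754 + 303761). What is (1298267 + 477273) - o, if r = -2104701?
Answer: 317582181829/178865 ≈ 1.7755e+6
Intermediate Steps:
o = -219729/178865 (o = (-2104701 - 312318)/(1663754 + 303761) = -2417019/1967515 = -2417019*1/1967515 = -219729/178865 ≈ -1.2285)
(1298267 + 477273) - o = (1298267 + 477273) - 1*(-219729/178865) = 1775540 + 219729/178865 = 317582181829/178865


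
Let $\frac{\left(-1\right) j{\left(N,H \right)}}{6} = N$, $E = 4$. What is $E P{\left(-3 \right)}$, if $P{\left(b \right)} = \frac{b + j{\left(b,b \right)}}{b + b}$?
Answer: $-10$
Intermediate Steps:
$j{\left(N,H \right)} = - 6 N$
$P{\left(b \right)} = - \frac{5}{2}$ ($P{\left(b \right)} = \frac{b - 6 b}{b + b} = \frac{\left(-5\right) b}{2 b} = - 5 b \frac{1}{2 b} = - \frac{5}{2}$)
$E P{\left(-3 \right)} = 4 \left(- \frac{5}{2}\right) = -10$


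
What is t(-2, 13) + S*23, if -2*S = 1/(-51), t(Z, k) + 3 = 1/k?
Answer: -3577/1326 ≈ -2.6976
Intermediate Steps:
t(Z, k) = -3 + 1/k
S = 1/102 (S = -½/(-51) = -½*(-1/51) = 1/102 ≈ 0.0098039)
t(-2, 13) + S*23 = (-3 + 1/13) + (1/102)*23 = (-3 + 1/13) + 23/102 = -38/13 + 23/102 = -3577/1326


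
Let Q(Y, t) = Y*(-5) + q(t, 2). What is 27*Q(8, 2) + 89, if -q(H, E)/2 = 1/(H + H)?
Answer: -2009/2 ≈ -1004.5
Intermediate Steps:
q(H, E) = -1/H (q(H, E) = -2/(H + H) = -2*1/(2*H) = -1/H)
Q(Y, t) = -1/t - 5*Y (Q(Y, t) = Y*(-5) - 1/t = -5*Y - 1/t = -1/t - 5*Y)
27*Q(8, 2) + 89 = 27*(-1/2 - 5*8) + 89 = 27*(-1*½ - 40) + 89 = 27*(-½ - 40) + 89 = 27*(-81/2) + 89 = -2187/2 + 89 = -2009/2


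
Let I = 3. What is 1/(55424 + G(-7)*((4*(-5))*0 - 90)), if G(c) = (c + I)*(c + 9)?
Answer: 1/56144 ≈ 1.7811e-5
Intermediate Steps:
G(c) = (3 + c)*(9 + c) (G(c) = (c + 3)*(c + 9) = (3 + c)*(9 + c))
1/(55424 + G(-7)*((4*(-5))*0 - 90)) = 1/(55424 + (27 + (-7)**2 + 12*(-7))*((4*(-5))*0 - 90)) = 1/(55424 + (27 + 49 - 84)*(-20*0 - 90)) = 1/(55424 - 8*(0 - 90)) = 1/(55424 - 8*(-90)) = 1/(55424 + 720) = 1/56144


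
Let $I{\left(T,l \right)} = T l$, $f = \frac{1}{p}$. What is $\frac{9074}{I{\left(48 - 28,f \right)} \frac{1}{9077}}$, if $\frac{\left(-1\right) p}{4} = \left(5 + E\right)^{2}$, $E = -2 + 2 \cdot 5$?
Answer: $- \frac{13919633962}{5} \approx -2.7839 \cdot 10^{9}$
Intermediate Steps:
$E = 8$ ($E = -2 + 10 = 8$)
$p = -676$ ($p = - 4 \left(5 + 8\right)^{2} = - 4 \cdot 13^{2} = \left(-4\right) 169 = -676$)
$f = - \frac{1}{676}$ ($f = \frac{1}{-676} = - \frac{1}{676} \approx -0.0014793$)
$\frac{9074}{I{\left(48 - 28,f \right)} \frac{1}{9077}} = \frac{9074}{\left(48 - 28\right) \left(- \frac{1}{676}\right) \frac{1}{9077}} = \frac{9074}{20 \left(- \frac{1}{676}\right) \frac{1}{9077}} = \frac{9074}{\left(- \frac{5}{169}\right) \frac{1}{9077}} = \frac{9074}{- \frac{5}{1534013}} = 9074 \left(- \frac{1534013}{5}\right) = - \frac{13919633962}{5}$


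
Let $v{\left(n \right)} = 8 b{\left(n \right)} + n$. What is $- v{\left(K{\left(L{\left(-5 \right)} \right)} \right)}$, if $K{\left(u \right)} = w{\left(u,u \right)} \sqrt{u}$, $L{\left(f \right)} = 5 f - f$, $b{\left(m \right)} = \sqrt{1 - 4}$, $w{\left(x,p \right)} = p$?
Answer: $8 i \left(- \sqrt{3} + 5 \sqrt{5}\right) \approx 75.586 i$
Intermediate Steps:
$b{\left(m \right)} = i \sqrt{3}$ ($b{\left(m \right)} = \sqrt{-3} = i \sqrt{3}$)
$L{\left(f \right)} = 4 f$
$K{\left(u \right)} = u^{\frac{3}{2}}$ ($K{\left(u \right)} = u \sqrt{u} = u^{\frac{3}{2}}$)
$v{\left(n \right)} = n + 8 i \sqrt{3}$ ($v{\left(n \right)} = 8 i \sqrt{3} + n = n + 8 i \sqrt{3}$)
$- v{\left(K{\left(L{\left(-5 \right)} \right)} \right)} = - (\left(4 \left(-5\right)\right)^{\frac{3}{2}} + 8 i \sqrt{3}) = - (\left(-20\right)^{\frac{3}{2}} + 8 i \sqrt{3}) = - (- 40 i \sqrt{5} + 8 i \sqrt{3}) = - 8 i \sqrt{3} + 40 i \sqrt{5}$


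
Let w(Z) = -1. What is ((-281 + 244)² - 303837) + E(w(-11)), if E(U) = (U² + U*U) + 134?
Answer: -302332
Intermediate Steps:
E(U) = 134 + 2*U² (E(U) = (U² + U²) + 134 = 2*U² + 134 = 134 + 2*U²)
((-281 + 244)² - 303837) + E(w(-11)) = ((-281 + 244)² - 303837) + (134 + 2*(-1)²) = ((-37)² - 303837) + (134 + 2*1) = (1369 - 303837) + (134 + 2) = -302468 + 136 = -302332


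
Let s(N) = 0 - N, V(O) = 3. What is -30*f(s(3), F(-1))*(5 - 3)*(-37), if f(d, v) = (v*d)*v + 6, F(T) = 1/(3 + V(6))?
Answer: 13135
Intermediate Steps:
s(N) = -N
F(T) = ⅙ (F(T) = 1/(3 + 3) = 1/6 = ⅙)
f(d, v) = 6 + d*v² (f(d, v) = (d*v)*v + 6 = d*v² + 6 = 6 + d*v²)
-30*f(s(3), F(-1))*(5 - 3)*(-37) = -30*(6 + (-1*3)*(⅙)²)*(5 - 3)*(-37) = -30*(6 - 3*1/36)*2*(-37) = -30*(6 - 1/12)*2*(-37) = -355*2/2*(-37) = -30*71/6*(-37) = -355*(-37) = 13135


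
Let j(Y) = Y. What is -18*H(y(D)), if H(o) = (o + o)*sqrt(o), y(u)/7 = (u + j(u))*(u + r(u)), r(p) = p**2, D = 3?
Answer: -108864*sqrt(14) ≈ -4.0733e+5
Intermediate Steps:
y(u) = 14*u*(u + u**2) (y(u) = 7*((u + u)*(u + u**2)) = 7*((2*u)*(u + u**2)) = 7*(2*u*(u + u**2)) = 14*u*(u + u**2))
H(o) = 2*o**(3/2) (H(o) = (2*o)*sqrt(o) = 2*o**(3/2))
-18*H(y(D)) = -36*(14*3**2*(1 + 3))**(3/2) = -36*(14*9*4)**(3/2) = -36*504**(3/2) = -36*3024*sqrt(14) = -108864*sqrt(14)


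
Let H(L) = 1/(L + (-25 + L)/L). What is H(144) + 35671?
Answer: 743918849/20855 ≈ 35671.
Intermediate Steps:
H(L) = 1/(L + (-25 + L)/L)
H(144) + 35671 = 144/(-25 + 144 + 144²) + 35671 = 144/(-25 + 144 + 20736) + 35671 = 144/20855 + 35671 = 743918849/20855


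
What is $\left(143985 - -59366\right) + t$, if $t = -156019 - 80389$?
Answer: $-33057$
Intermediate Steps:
$t = -236408$ ($t = -156019 - 80389 = -236408$)
$\left(143985 - -59366\right) + t = \left(143985 - -59366\right) - 236408 = \left(143985 + 59366\right) - 236408 = 203351 - 236408 = -33057$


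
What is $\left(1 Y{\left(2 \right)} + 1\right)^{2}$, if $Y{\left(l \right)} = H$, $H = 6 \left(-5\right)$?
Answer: $841$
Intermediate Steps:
$H = -30$
$Y{\left(l \right)} = -30$
$\left(1 Y{\left(2 \right)} + 1\right)^{2} = \left(1 \left(-30\right) + 1\right)^{2} = \left(-30 + 1\right)^{2} = \left(-29\right)^{2} = 841$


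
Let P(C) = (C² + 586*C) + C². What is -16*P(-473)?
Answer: -2724480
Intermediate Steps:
P(C) = 2*C² + 586*C
-16*P(-473) = -32*(-473)*(293 - 473) = -32*(-473)*(-180) = -16*170280 = -2724480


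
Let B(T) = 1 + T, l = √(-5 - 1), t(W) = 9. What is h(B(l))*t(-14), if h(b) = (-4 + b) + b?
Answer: -18 + 18*I*√6 ≈ -18.0 + 44.091*I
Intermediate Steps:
l = I*√6 (l = √(-6) = I*√6 ≈ 2.4495*I)
h(b) = -4 + 2*b
h(B(l))*t(-14) = (-4 + 2*(1 + I*√6))*9 = (-4 + (2 + 2*I*√6))*9 = (-2 + 2*I*√6)*9 = -18 + 18*I*√6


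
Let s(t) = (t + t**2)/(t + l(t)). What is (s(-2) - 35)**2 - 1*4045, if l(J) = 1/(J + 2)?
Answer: -2820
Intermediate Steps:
l(J) = 1/(2 + J)
s(t) = (t + t**2)/(t + 1/(2 + t))
(s(-2) - 35)**2 - 1*4045 = (-2*(2 - 2)/(1 - 2) - 35)**2 - 1*4045 = (-2*0/(-1) - 35)**2 - 4045 = (-2*(-1)*0 - 35)**2 - 4045 = (0 - 35)**2 - 4045 = (-35)**2 - 4045 = 1225 - 4045 = -2820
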